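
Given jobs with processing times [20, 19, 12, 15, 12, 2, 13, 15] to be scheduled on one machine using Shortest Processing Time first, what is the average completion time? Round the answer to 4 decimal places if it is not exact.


Sort jobs by processing time (SPT order): [2, 12, 12, 13, 15, 15, 19, 20]
Compute completion times sequentially:
  Job 1: processing = 2, completes at 2
  Job 2: processing = 12, completes at 14
  Job 3: processing = 12, completes at 26
  Job 4: processing = 13, completes at 39
  Job 5: processing = 15, completes at 54
  Job 6: processing = 15, completes at 69
  Job 7: processing = 19, completes at 88
  Job 8: processing = 20, completes at 108
Sum of completion times = 400
Average completion time = 400/8 = 50.0

50.0


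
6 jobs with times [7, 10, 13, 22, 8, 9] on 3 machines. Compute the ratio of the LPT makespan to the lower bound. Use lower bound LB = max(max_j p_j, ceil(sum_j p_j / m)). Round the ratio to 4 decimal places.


LPT order: [22, 13, 10, 9, 8, 7]
Machine loads after assignment: [22, 21, 26]
LPT makespan = 26
Lower bound = max(max_job, ceil(total/3)) = max(22, 23) = 23
Ratio = 26 / 23 = 1.1304

1.1304


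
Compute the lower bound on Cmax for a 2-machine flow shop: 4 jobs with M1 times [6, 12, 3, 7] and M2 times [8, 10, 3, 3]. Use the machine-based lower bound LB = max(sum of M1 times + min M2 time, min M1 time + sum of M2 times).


LB1 = sum(M1 times) + min(M2 times) = 28 + 3 = 31
LB2 = min(M1 times) + sum(M2 times) = 3 + 24 = 27
Lower bound = max(LB1, LB2) = max(31, 27) = 31

31


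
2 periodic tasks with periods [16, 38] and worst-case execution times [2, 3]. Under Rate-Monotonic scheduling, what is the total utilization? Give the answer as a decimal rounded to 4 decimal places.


Compute individual utilizations (exact fractions):
  Task 1: C/T = 2/16 = 1/8 (approx. 0.125)
  Task 2: C/T = 3/38 (approx. 0.0789)
Total utilization U = 1/8 + 3/38 = 31/152
Rounded to 4 decimal places: U = 0.2039
RM (Liu & Layland) bound for 2 tasks = 0.828427; compare with U = 31/152 (approx. 0.203947)
U <= bound, so schedulable by RM sufficient condition.

0.2039


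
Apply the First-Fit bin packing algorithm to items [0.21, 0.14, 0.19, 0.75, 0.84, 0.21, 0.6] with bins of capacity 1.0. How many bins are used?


Place items sequentially using First-Fit:
  Item 0.21 -> new Bin 1
  Item 0.14 -> Bin 1 (now 0.35)
  Item 0.19 -> Bin 1 (now 0.54)
  Item 0.75 -> new Bin 2
  Item 0.84 -> new Bin 3
  Item 0.21 -> Bin 1 (now 0.75)
  Item 0.6 -> new Bin 4
Total bins used = 4

4


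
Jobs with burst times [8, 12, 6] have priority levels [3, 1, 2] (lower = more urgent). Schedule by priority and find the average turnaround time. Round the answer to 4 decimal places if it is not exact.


Sort by priority (ascending = highest first):
Order: [(1, 12), (2, 6), (3, 8)]
Completion times:
  Priority 1, burst=12, C=12
  Priority 2, burst=6, C=18
  Priority 3, burst=8, C=26
Average turnaround = 56/3 = 18.6667

18.6667


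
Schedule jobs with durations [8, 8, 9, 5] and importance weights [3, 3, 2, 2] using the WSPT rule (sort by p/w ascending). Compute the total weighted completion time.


Compute p/w ratios and sort ascending (WSPT): [(5, 2), (8, 3), (8, 3), (9, 2)]
Compute weighted completion times:
  Job (p=5,w=2): C=5, w*C=2*5=10
  Job (p=8,w=3): C=13, w*C=3*13=39
  Job (p=8,w=3): C=21, w*C=3*21=63
  Job (p=9,w=2): C=30, w*C=2*30=60
Total weighted completion time = 172

172


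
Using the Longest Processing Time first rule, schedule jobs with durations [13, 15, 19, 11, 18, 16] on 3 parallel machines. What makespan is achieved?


Sort jobs in decreasing order (LPT): [19, 18, 16, 15, 13, 11]
Assign each job to the least loaded machine:
  Machine 1: jobs [19, 11], load = 30
  Machine 2: jobs [18, 13], load = 31
  Machine 3: jobs [16, 15], load = 31
Makespan = max load = 31

31


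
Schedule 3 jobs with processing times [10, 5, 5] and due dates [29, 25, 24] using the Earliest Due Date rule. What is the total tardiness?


Sort by due date (EDD order): [(5, 24), (5, 25), (10, 29)]
Compute completion times and tardiness:
  Job 1: p=5, d=24, C=5, tardiness=max(0,5-24)=0
  Job 2: p=5, d=25, C=10, tardiness=max(0,10-25)=0
  Job 3: p=10, d=29, C=20, tardiness=max(0,20-29)=0
Total tardiness = 0

0


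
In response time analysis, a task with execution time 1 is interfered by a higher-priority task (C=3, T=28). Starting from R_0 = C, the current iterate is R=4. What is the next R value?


R_next = C + ceil(R_prev / T_hp) * C_hp
ceil(4 / 28) = ceil(0.1429) = 1
Interference = 1 * 3 = 3
R_next = 1 + 3 = 4
R_next = R_prev, so the iteration has converged (response time = 4).

4


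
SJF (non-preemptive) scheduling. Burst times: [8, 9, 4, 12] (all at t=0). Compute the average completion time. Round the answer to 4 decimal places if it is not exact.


SJF order (ascending): [4, 8, 9, 12]
Completion times:
  Job 1: burst=4, C=4
  Job 2: burst=8, C=12
  Job 3: burst=9, C=21
  Job 4: burst=12, C=33
Average completion = 70/4 = 17.5

17.5


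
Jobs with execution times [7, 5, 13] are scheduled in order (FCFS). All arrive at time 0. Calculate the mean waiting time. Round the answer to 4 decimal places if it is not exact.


FCFS order (as given): [7, 5, 13]
Waiting times:
  Job 1: wait = 0
  Job 2: wait = 7
  Job 3: wait = 12
Sum of waiting times = 19
Average waiting time = 19/3 = 6.3333

6.3333


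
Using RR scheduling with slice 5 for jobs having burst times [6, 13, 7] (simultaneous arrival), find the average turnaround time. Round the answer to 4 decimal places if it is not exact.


Time quantum = 5
Execution trace:
  J1 runs 5 units, time = 5
  J2 runs 5 units, time = 10
  J3 runs 5 units, time = 15
  J1 runs 1 units, time = 16
  J2 runs 5 units, time = 21
  J3 runs 2 units, time = 23
  J2 runs 3 units, time = 26
Finish times: [16, 26, 23]
Average turnaround = 65/3 = 21.6667

21.6667


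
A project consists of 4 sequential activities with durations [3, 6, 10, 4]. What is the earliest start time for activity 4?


Activity 4 starts after activities 1 through 3 complete.
Predecessor durations: [3, 6, 10]
ES = 3 + 6 + 10 = 19

19


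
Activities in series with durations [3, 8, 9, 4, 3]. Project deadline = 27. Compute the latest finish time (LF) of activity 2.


LF(activity 2) = deadline - sum of successor durations
Successors: activities 3 through 5 with durations [9, 4, 3]
Sum of successor durations = 16
LF = 27 - 16 = 11

11


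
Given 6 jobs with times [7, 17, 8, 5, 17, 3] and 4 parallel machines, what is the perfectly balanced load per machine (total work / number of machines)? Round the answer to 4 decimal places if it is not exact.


Total processing time = 7 + 17 + 8 + 5 + 17 + 3 = 57
Number of machines = 4
Ideal balanced load = 57 / 4 = 14.25

14.25


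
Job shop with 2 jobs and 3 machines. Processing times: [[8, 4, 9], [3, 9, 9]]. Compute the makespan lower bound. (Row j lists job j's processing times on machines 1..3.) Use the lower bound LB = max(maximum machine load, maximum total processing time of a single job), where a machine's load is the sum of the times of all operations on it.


Machine loads:
  Machine 1: 8 + 3 = 11
  Machine 2: 4 + 9 = 13
  Machine 3: 9 + 9 = 18
Max machine load = 18
Job totals:
  Job 1: 21
  Job 2: 21
Max job total = 21
Lower bound = max(18, 21) = 21

21


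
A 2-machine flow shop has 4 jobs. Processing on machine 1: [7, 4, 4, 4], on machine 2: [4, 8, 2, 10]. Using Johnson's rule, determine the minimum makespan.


Apply Johnson's rule:
  Group 1 (a <= b): [(2, 4, 8), (4, 4, 10)]
  Group 2 (a > b): [(1, 7, 4), (3, 4, 2)]
Optimal job order: [2, 4, 1, 3]
Schedule:
  Job 2: M1 done at 4, M2 done at 12
  Job 4: M1 done at 8, M2 done at 22
  Job 1: M1 done at 15, M2 done at 26
  Job 3: M1 done at 19, M2 done at 28
Makespan = 28

28


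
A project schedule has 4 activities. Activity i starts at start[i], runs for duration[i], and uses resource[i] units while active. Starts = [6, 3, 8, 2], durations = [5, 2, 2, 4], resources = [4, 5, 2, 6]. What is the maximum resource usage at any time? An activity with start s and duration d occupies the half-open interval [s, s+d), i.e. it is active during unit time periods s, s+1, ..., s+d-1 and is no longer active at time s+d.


Each activity i is active on [start_i, start_i + duration_i).
Compute total resource usage per time slot:
  t=0: active resources = [], total = 0
  t=1: active resources = [], total = 0
  t=2: active resources = [6], total = 6
  t=3: active resources = [5, 6], total = 11
  t=4: active resources = [5, 6], total = 11
  t=5: active resources = [6], total = 6
  t=6: active resources = [4], total = 4
  t=7: active resources = [4], total = 4
  t=8: active resources = [4, 2], total = 6
  t=9: active resources = [4, 2], total = 6
  t=10: active resources = [4], total = 4
Peak resource demand = 11

11


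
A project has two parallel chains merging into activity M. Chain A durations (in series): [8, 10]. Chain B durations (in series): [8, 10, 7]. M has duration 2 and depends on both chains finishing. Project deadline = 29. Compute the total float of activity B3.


Forward pass: ES(B3) = sum of predecessors on chain B = 18
EF = ES + duration = 18 + 7 = 25
Backward pass: LF(M) = deadline = 29; LS(M) = 29 - 2 = 27
LF(B3) = LS(M) - sum(successors on chain B) = 27 - 0 = 27
LS = LF - duration = 27 - 7 = 20
Total float = LS - ES = 20 - 18 = 2

2


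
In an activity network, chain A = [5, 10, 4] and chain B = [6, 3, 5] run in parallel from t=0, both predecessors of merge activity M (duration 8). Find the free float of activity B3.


ES(B3) = sum of predecessors on chain B = 9
EF(B3) = ES + duration = 9 + 5 = 14
Successor of B3 is M. ES(M) = max(sum(A), sum(B)) = max(19, 14) = 19
Free float = ES(successor) - EF(current) = 19 - 14 = 5

5


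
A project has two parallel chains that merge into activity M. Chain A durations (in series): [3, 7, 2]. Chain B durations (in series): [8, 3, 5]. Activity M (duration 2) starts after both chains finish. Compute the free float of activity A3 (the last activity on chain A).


ES(A3) = sum of predecessors on chain A = 10
EF(A3) = ES + duration = 10 + 2 = 12
Successor of A3 is M. ES(M) = max(sum(A), sum(B)) = max(12, 16) = 16
Free float = ES(successor) - EF(current) = 16 - 12 = 4

4


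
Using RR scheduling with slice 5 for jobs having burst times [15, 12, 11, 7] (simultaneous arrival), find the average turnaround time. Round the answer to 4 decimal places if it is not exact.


Time quantum = 5
Execution trace:
  J1 runs 5 units, time = 5
  J2 runs 5 units, time = 10
  J3 runs 5 units, time = 15
  J4 runs 5 units, time = 20
  J1 runs 5 units, time = 25
  J2 runs 5 units, time = 30
  J3 runs 5 units, time = 35
  J4 runs 2 units, time = 37
  J1 runs 5 units, time = 42
  J2 runs 2 units, time = 44
  J3 runs 1 units, time = 45
Finish times: [42, 44, 45, 37]
Average turnaround = 168/4 = 42.0

42.0


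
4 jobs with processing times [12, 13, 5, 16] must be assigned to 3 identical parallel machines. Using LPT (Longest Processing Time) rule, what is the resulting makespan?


Sort jobs in decreasing order (LPT): [16, 13, 12, 5]
Assign each job to the least loaded machine:
  Machine 1: jobs [16], load = 16
  Machine 2: jobs [13], load = 13
  Machine 3: jobs [12, 5], load = 17
Makespan = max load = 17

17


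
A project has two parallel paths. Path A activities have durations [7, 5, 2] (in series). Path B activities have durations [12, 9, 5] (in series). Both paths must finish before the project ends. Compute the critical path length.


Path A total = 7 + 5 + 2 = 14
Path B total = 12 + 9 + 5 = 26
Critical path = longest path = max(14, 26) = 26

26


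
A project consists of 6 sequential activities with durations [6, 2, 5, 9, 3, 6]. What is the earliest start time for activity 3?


Activity 3 starts after activities 1 through 2 complete.
Predecessor durations: [6, 2]
ES = 6 + 2 = 8

8


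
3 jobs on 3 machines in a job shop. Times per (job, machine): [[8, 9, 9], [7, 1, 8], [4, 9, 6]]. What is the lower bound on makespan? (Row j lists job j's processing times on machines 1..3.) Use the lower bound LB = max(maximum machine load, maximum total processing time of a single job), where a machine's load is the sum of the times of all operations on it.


Machine loads:
  Machine 1: 8 + 7 + 4 = 19
  Machine 2: 9 + 1 + 9 = 19
  Machine 3: 9 + 8 + 6 = 23
Max machine load = 23
Job totals:
  Job 1: 26
  Job 2: 16
  Job 3: 19
Max job total = 26
Lower bound = max(23, 26) = 26

26


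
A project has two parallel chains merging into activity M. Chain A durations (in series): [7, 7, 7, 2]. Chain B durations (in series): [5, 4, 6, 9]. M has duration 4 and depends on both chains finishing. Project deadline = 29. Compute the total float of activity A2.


Forward pass: ES(A2) = sum of predecessors on chain A = 7
EF = ES + duration = 7 + 7 = 14
Backward pass: LF(M) = deadline = 29; LS(M) = 29 - 4 = 25
LF(A2) = LS(M) - sum(successors on chain A) = 25 - 9 = 16
LS = LF - duration = 16 - 7 = 9
Total float = LS - ES = 9 - 7 = 2

2


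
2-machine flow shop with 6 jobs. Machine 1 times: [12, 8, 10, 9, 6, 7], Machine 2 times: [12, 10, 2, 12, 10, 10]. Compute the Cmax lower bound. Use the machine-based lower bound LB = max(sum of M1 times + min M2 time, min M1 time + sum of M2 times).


LB1 = sum(M1 times) + min(M2 times) = 52 + 2 = 54
LB2 = min(M1 times) + sum(M2 times) = 6 + 56 = 62
Lower bound = max(LB1, LB2) = max(54, 62) = 62

62


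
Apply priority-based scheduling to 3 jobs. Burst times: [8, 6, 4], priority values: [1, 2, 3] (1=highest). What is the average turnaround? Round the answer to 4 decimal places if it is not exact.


Sort by priority (ascending = highest first):
Order: [(1, 8), (2, 6), (3, 4)]
Completion times:
  Priority 1, burst=8, C=8
  Priority 2, burst=6, C=14
  Priority 3, burst=4, C=18
Average turnaround = 40/3 = 13.3333

13.3333


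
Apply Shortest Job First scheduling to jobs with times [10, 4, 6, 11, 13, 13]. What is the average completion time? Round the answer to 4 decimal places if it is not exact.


SJF order (ascending): [4, 6, 10, 11, 13, 13]
Completion times:
  Job 1: burst=4, C=4
  Job 2: burst=6, C=10
  Job 3: burst=10, C=20
  Job 4: burst=11, C=31
  Job 5: burst=13, C=44
  Job 6: burst=13, C=57
Average completion = 166/6 = 27.6667

27.6667


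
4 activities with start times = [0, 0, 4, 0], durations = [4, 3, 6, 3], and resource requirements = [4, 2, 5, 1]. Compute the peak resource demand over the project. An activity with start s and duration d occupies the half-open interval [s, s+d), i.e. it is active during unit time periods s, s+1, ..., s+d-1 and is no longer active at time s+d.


Each activity i is active on [start_i, start_i + duration_i).
Compute total resource usage per time slot:
  t=0: active resources = [4, 2, 1], total = 7
  t=1: active resources = [4, 2, 1], total = 7
  t=2: active resources = [4, 2, 1], total = 7
  t=3: active resources = [4], total = 4
  t=4: active resources = [5], total = 5
  t=5: active resources = [5], total = 5
  t=6: active resources = [5], total = 5
  t=7: active resources = [5], total = 5
  t=8: active resources = [5], total = 5
  t=9: active resources = [5], total = 5
Peak resource demand = 7

7


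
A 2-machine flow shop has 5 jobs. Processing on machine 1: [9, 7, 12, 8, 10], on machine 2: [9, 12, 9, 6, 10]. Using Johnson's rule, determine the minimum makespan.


Apply Johnson's rule:
  Group 1 (a <= b): [(2, 7, 12), (1, 9, 9), (5, 10, 10)]
  Group 2 (a > b): [(3, 12, 9), (4, 8, 6)]
Optimal job order: [2, 1, 5, 3, 4]
Schedule:
  Job 2: M1 done at 7, M2 done at 19
  Job 1: M1 done at 16, M2 done at 28
  Job 5: M1 done at 26, M2 done at 38
  Job 3: M1 done at 38, M2 done at 47
  Job 4: M1 done at 46, M2 done at 53
Makespan = 53

53


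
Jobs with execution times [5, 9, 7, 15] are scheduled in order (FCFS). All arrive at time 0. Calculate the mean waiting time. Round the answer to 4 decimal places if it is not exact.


FCFS order (as given): [5, 9, 7, 15]
Waiting times:
  Job 1: wait = 0
  Job 2: wait = 5
  Job 3: wait = 14
  Job 4: wait = 21
Sum of waiting times = 40
Average waiting time = 40/4 = 10.0

10.0


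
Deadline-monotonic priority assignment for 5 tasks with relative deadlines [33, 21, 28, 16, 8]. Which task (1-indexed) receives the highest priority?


Sort tasks by relative deadline (ascending):
  Task 5: deadline = 8
  Task 4: deadline = 16
  Task 2: deadline = 21
  Task 3: deadline = 28
  Task 1: deadline = 33
Priority order (highest first): [5, 4, 2, 3, 1]
Highest priority task = 5

5


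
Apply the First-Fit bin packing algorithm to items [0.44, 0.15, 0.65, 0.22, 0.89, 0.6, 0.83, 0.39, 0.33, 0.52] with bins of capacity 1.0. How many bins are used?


Place items sequentially using First-Fit:
  Item 0.44 -> new Bin 1
  Item 0.15 -> Bin 1 (now 0.59)
  Item 0.65 -> new Bin 2
  Item 0.22 -> Bin 1 (now 0.81)
  Item 0.89 -> new Bin 3
  Item 0.6 -> new Bin 4
  Item 0.83 -> new Bin 5
  Item 0.39 -> Bin 4 (now 0.99)
  Item 0.33 -> Bin 2 (now 0.98)
  Item 0.52 -> new Bin 6
Total bins used = 6

6


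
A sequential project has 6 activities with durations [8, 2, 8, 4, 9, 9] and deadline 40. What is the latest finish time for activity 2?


LF(activity 2) = deadline - sum of successor durations
Successors: activities 3 through 6 with durations [8, 4, 9, 9]
Sum of successor durations = 30
LF = 40 - 30 = 10

10


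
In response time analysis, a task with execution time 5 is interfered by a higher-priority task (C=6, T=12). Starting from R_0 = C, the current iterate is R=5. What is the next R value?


R_next = C + ceil(R_prev / T_hp) * C_hp
ceil(5 / 12) = ceil(0.4167) = 1
Interference = 1 * 6 = 6
R_next = 5 + 6 = 11

11


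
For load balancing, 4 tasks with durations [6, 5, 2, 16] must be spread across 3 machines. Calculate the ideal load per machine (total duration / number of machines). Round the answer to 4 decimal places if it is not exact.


Total processing time = 6 + 5 + 2 + 16 = 29
Number of machines = 3
Ideal balanced load = 29 / 3 = 9.6667

9.6667


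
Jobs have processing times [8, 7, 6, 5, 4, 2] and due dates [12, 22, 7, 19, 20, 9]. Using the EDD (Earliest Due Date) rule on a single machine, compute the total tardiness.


Sort by due date (EDD order): [(6, 7), (2, 9), (8, 12), (5, 19), (4, 20), (7, 22)]
Compute completion times and tardiness:
  Job 1: p=6, d=7, C=6, tardiness=max(0,6-7)=0
  Job 2: p=2, d=9, C=8, tardiness=max(0,8-9)=0
  Job 3: p=8, d=12, C=16, tardiness=max(0,16-12)=4
  Job 4: p=5, d=19, C=21, tardiness=max(0,21-19)=2
  Job 5: p=4, d=20, C=25, tardiness=max(0,25-20)=5
  Job 6: p=7, d=22, C=32, tardiness=max(0,32-22)=10
Total tardiness = 21

21


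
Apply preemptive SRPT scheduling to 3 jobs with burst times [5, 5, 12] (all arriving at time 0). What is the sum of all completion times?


Since all jobs arrive at t=0, SRPT equals SPT ordering.
SPT order: [5, 5, 12]
Completion times:
  Job 1: p=5, C=5
  Job 2: p=5, C=10
  Job 3: p=12, C=22
Total completion time = 5 + 10 + 22 = 37

37


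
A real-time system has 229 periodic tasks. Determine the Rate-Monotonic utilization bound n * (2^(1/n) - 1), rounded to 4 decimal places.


Compute 2^(1/229) = 1.0030314291
Subtract 1: 1.0030314291 - 1 = 0.0030314291
Multiply by n: 229 * 0.0030314291 = 0.6941972639
Round to 4 dp: 0.6942

0.6942


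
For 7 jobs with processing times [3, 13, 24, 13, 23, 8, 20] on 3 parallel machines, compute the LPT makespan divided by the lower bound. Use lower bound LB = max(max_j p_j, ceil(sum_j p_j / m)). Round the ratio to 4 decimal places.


LPT order: [24, 23, 20, 13, 13, 8, 3]
Machine loads after assignment: [35, 36, 33]
LPT makespan = 36
Lower bound = max(max_job, ceil(total/3)) = max(24, 35) = 35
Ratio = 36 / 35 = 1.0286

1.0286


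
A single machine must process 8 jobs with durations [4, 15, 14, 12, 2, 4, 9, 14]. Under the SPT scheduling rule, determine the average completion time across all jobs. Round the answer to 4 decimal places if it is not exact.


Sort jobs by processing time (SPT order): [2, 4, 4, 9, 12, 14, 14, 15]
Compute completion times sequentially:
  Job 1: processing = 2, completes at 2
  Job 2: processing = 4, completes at 6
  Job 3: processing = 4, completes at 10
  Job 4: processing = 9, completes at 19
  Job 5: processing = 12, completes at 31
  Job 6: processing = 14, completes at 45
  Job 7: processing = 14, completes at 59
  Job 8: processing = 15, completes at 74
Sum of completion times = 246
Average completion time = 246/8 = 30.75

30.75


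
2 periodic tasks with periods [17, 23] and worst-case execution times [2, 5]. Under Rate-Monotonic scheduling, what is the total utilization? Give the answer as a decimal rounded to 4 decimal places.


Compute individual utilizations (exact fractions):
  Task 1: C/T = 2/17 (approx. 0.1176)
  Task 2: C/T = 5/23 (approx. 0.2174)
Total utilization U = 2/17 + 5/23 = 131/391
Rounded to 4 decimal places: U = 0.3350
RM (Liu & Layland) bound for 2 tasks = 0.828427; compare with U = 131/391 (approx. 0.335038)
U <= bound, so schedulable by RM sufficient condition.

0.3350


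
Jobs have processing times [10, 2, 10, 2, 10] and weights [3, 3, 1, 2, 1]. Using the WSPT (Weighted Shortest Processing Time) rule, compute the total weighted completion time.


Compute p/w ratios and sort ascending (WSPT): [(2, 3), (2, 2), (10, 3), (10, 1), (10, 1)]
Compute weighted completion times:
  Job (p=2,w=3): C=2, w*C=3*2=6
  Job (p=2,w=2): C=4, w*C=2*4=8
  Job (p=10,w=3): C=14, w*C=3*14=42
  Job (p=10,w=1): C=24, w*C=1*24=24
  Job (p=10,w=1): C=34, w*C=1*34=34
Total weighted completion time = 114

114


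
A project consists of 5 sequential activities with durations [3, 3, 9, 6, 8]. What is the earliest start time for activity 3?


Activity 3 starts after activities 1 through 2 complete.
Predecessor durations: [3, 3]
ES = 3 + 3 = 6

6


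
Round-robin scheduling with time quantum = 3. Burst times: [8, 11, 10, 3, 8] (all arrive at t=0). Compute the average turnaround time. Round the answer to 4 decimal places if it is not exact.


Time quantum = 3
Execution trace:
  J1 runs 3 units, time = 3
  J2 runs 3 units, time = 6
  J3 runs 3 units, time = 9
  J4 runs 3 units, time = 12
  J5 runs 3 units, time = 15
  J1 runs 3 units, time = 18
  J2 runs 3 units, time = 21
  J3 runs 3 units, time = 24
  J5 runs 3 units, time = 27
  J1 runs 2 units, time = 29
  J2 runs 3 units, time = 32
  J3 runs 3 units, time = 35
  J5 runs 2 units, time = 37
  J2 runs 2 units, time = 39
  J3 runs 1 units, time = 40
Finish times: [29, 39, 40, 12, 37]
Average turnaround = 157/5 = 31.4

31.4


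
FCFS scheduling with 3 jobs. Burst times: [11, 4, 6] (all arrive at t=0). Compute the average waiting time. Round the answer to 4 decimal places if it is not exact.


FCFS order (as given): [11, 4, 6]
Waiting times:
  Job 1: wait = 0
  Job 2: wait = 11
  Job 3: wait = 15
Sum of waiting times = 26
Average waiting time = 26/3 = 8.6667

8.6667


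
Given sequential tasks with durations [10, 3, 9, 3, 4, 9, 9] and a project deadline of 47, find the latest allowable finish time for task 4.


LF(activity 4) = deadline - sum of successor durations
Successors: activities 5 through 7 with durations [4, 9, 9]
Sum of successor durations = 22
LF = 47 - 22 = 25

25


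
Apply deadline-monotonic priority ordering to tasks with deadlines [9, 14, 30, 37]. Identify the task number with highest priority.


Sort tasks by relative deadline (ascending):
  Task 1: deadline = 9
  Task 2: deadline = 14
  Task 3: deadline = 30
  Task 4: deadline = 37
Priority order (highest first): [1, 2, 3, 4]
Highest priority task = 1

1


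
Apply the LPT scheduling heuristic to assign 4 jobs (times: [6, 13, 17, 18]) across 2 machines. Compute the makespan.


Sort jobs in decreasing order (LPT): [18, 17, 13, 6]
Assign each job to the least loaded machine:
  Machine 1: jobs [18, 6], load = 24
  Machine 2: jobs [17, 13], load = 30
Makespan = max load = 30

30


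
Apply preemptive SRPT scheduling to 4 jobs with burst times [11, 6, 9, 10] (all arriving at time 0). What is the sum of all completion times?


Since all jobs arrive at t=0, SRPT equals SPT ordering.
SPT order: [6, 9, 10, 11]
Completion times:
  Job 1: p=6, C=6
  Job 2: p=9, C=15
  Job 3: p=10, C=25
  Job 4: p=11, C=36
Total completion time = 6 + 15 + 25 + 36 = 82

82


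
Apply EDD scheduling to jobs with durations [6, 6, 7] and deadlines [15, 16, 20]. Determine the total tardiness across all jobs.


Sort by due date (EDD order): [(6, 15), (6, 16), (7, 20)]
Compute completion times and tardiness:
  Job 1: p=6, d=15, C=6, tardiness=max(0,6-15)=0
  Job 2: p=6, d=16, C=12, tardiness=max(0,12-16)=0
  Job 3: p=7, d=20, C=19, tardiness=max(0,19-20)=0
Total tardiness = 0

0


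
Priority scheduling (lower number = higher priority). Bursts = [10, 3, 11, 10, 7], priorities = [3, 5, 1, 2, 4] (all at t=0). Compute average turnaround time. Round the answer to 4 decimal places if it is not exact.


Sort by priority (ascending = highest first):
Order: [(1, 11), (2, 10), (3, 10), (4, 7), (5, 3)]
Completion times:
  Priority 1, burst=11, C=11
  Priority 2, burst=10, C=21
  Priority 3, burst=10, C=31
  Priority 4, burst=7, C=38
  Priority 5, burst=3, C=41
Average turnaround = 142/5 = 28.4

28.4


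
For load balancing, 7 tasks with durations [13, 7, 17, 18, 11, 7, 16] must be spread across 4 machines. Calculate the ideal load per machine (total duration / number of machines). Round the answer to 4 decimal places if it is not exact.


Total processing time = 13 + 7 + 17 + 18 + 11 + 7 + 16 = 89
Number of machines = 4
Ideal balanced load = 89 / 4 = 22.25

22.25


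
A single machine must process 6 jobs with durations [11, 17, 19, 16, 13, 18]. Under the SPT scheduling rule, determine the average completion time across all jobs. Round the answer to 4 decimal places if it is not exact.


Sort jobs by processing time (SPT order): [11, 13, 16, 17, 18, 19]
Compute completion times sequentially:
  Job 1: processing = 11, completes at 11
  Job 2: processing = 13, completes at 24
  Job 3: processing = 16, completes at 40
  Job 4: processing = 17, completes at 57
  Job 5: processing = 18, completes at 75
  Job 6: processing = 19, completes at 94
Sum of completion times = 301
Average completion time = 301/6 = 50.1667

50.1667


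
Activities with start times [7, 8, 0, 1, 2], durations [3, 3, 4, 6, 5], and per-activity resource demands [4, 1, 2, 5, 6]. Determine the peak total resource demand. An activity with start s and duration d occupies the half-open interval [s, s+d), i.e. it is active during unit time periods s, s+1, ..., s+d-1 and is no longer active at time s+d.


Each activity i is active on [start_i, start_i + duration_i).
Compute total resource usage per time slot:
  t=0: active resources = [2], total = 2
  t=1: active resources = [2, 5], total = 7
  t=2: active resources = [2, 5, 6], total = 13
  t=3: active resources = [2, 5, 6], total = 13
  t=4: active resources = [5, 6], total = 11
  t=5: active resources = [5, 6], total = 11
  t=6: active resources = [5, 6], total = 11
  t=7: active resources = [4], total = 4
  t=8: active resources = [4, 1], total = 5
  t=9: active resources = [4, 1], total = 5
  t=10: active resources = [1], total = 1
Peak resource demand = 13

13


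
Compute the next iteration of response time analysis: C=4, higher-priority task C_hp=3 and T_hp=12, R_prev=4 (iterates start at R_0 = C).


R_next = C + ceil(R_prev / T_hp) * C_hp
ceil(4 / 12) = ceil(0.3333) = 1
Interference = 1 * 3 = 3
R_next = 4 + 3 = 7

7


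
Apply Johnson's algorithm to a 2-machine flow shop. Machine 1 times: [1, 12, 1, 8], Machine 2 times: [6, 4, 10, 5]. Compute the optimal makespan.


Apply Johnson's rule:
  Group 1 (a <= b): [(1, 1, 6), (3, 1, 10)]
  Group 2 (a > b): [(4, 8, 5), (2, 12, 4)]
Optimal job order: [1, 3, 4, 2]
Schedule:
  Job 1: M1 done at 1, M2 done at 7
  Job 3: M1 done at 2, M2 done at 17
  Job 4: M1 done at 10, M2 done at 22
  Job 2: M1 done at 22, M2 done at 26
Makespan = 26

26


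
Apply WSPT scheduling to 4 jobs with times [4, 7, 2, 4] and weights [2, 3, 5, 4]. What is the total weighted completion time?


Compute p/w ratios and sort ascending (WSPT): [(2, 5), (4, 4), (4, 2), (7, 3)]
Compute weighted completion times:
  Job (p=2,w=5): C=2, w*C=5*2=10
  Job (p=4,w=4): C=6, w*C=4*6=24
  Job (p=4,w=2): C=10, w*C=2*10=20
  Job (p=7,w=3): C=17, w*C=3*17=51
Total weighted completion time = 105

105


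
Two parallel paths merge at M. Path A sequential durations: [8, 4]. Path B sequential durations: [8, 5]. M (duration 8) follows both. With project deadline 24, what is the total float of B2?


Forward pass: ES(B2) = sum of predecessors on chain B = 8
EF = ES + duration = 8 + 5 = 13
Backward pass: LF(M) = deadline = 24; LS(M) = 24 - 8 = 16
LF(B2) = LS(M) - sum(successors on chain B) = 16 - 0 = 16
LS = LF - duration = 16 - 5 = 11
Total float = LS - ES = 11 - 8 = 3

3


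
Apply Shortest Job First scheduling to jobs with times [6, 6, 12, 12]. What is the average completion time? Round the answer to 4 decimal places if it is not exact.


SJF order (ascending): [6, 6, 12, 12]
Completion times:
  Job 1: burst=6, C=6
  Job 2: burst=6, C=12
  Job 3: burst=12, C=24
  Job 4: burst=12, C=36
Average completion = 78/4 = 19.5

19.5


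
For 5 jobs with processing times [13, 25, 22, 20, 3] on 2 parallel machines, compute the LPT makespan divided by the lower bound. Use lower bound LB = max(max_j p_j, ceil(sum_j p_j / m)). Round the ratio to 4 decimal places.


LPT order: [25, 22, 20, 13, 3]
Machine loads after assignment: [41, 42]
LPT makespan = 42
Lower bound = max(max_job, ceil(total/2)) = max(25, 42) = 42
Ratio = 42 / 42 = 1.0

1.0


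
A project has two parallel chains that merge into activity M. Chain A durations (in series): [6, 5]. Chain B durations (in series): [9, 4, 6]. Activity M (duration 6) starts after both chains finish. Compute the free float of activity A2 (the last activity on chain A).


ES(A2) = sum of predecessors on chain A = 6
EF(A2) = ES + duration = 6 + 5 = 11
Successor of A2 is M. ES(M) = max(sum(A), sum(B)) = max(11, 19) = 19
Free float = ES(successor) - EF(current) = 19 - 11 = 8

8


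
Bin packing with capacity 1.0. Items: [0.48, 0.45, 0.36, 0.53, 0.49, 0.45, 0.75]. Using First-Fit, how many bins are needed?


Place items sequentially using First-Fit:
  Item 0.48 -> new Bin 1
  Item 0.45 -> Bin 1 (now 0.93)
  Item 0.36 -> new Bin 2
  Item 0.53 -> Bin 2 (now 0.89)
  Item 0.49 -> new Bin 3
  Item 0.45 -> Bin 3 (now 0.94)
  Item 0.75 -> new Bin 4
Total bins used = 4

4


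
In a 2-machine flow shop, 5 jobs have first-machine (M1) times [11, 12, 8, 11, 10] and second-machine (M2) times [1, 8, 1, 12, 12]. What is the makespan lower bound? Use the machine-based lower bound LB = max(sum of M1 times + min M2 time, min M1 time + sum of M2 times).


LB1 = sum(M1 times) + min(M2 times) = 52 + 1 = 53
LB2 = min(M1 times) + sum(M2 times) = 8 + 34 = 42
Lower bound = max(LB1, LB2) = max(53, 42) = 53

53


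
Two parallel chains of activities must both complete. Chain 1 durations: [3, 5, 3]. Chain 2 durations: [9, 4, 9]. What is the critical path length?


Path A total = 3 + 5 + 3 = 11
Path B total = 9 + 4 + 9 = 22
Critical path = longest path = max(11, 22) = 22

22


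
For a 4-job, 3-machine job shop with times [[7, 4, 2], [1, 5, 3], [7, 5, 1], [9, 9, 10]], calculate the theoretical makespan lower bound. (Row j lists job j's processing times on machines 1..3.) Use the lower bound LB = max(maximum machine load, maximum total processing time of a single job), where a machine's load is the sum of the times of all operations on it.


Machine loads:
  Machine 1: 7 + 1 + 7 + 9 = 24
  Machine 2: 4 + 5 + 5 + 9 = 23
  Machine 3: 2 + 3 + 1 + 10 = 16
Max machine load = 24
Job totals:
  Job 1: 13
  Job 2: 9
  Job 3: 13
  Job 4: 28
Max job total = 28
Lower bound = max(24, 28) = 28

28


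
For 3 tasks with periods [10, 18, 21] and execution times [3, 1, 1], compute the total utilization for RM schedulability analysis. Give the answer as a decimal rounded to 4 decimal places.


Compute individual utilizations (exact fractions):
  Task 1: C/T = 3/10 (approx. 0.3)
  Task 2: C/T = 1/18 (approx. 0.0556)
  Task 3: C/T = 1/21 (approx. 0.0476)
Total utilization U = 3/10 + 1/18 + 1/21 = 127/315
Rounded to 4 decimal places: U = 0.4032
RM (Liu & Layland) bound for 3 tasks = 0.779763; compare with U = 127/315 (approx. 0.403175)
U <= bound, so schedulable by RM sufficient condition.

0.4032


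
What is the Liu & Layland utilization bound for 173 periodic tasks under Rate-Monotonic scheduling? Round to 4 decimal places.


Compute 2^(1/173) = 1.0040146684
Subtract 1: 1.0040146684 - 1 = 0.0040146684
Multiply by n: 173 * 0.0040146684 = 0.6945376332
Round to 4 dp: 0.6945

0.6945


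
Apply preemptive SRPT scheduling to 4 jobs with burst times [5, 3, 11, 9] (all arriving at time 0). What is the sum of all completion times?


Since all jobs arrive at t=0, SRPT equals SPT ordering.
SPT order: [3, 5, 9, 11]
Completion times:
  Job 1: p=3, C=3
  Job 2: p=5, C=8
  Job 3: p=9, C=17
  Job 4: p=11, C=28
Total completion time = 3 + 8 + 17 + 28 = 56

56


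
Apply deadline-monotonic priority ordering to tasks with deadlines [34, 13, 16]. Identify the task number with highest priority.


Sort tasks by relative deadline (ascending):
  Task 2: deadline = 13
  Task 3: deadline = 16
  Task 1: deadline = 34
Priority order (highest first): [2, 3, 1]
Highest priority task = 2

2


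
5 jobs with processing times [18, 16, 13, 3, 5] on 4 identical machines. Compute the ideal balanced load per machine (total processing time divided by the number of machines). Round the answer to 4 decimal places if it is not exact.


Total processing time = 18 + 16 + 13 + 3 + 5 = 55
Number of machines = 4
Ideal balanced load = 55 / 4 = 13.75

13.75


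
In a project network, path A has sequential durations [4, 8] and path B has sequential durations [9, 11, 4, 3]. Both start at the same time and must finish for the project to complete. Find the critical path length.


Path A total = 4 + 8 = 12
Path B total = 9 + 11 + 4 + 3 = 27
Critical path = longest path = max(12, 27) = 27

27


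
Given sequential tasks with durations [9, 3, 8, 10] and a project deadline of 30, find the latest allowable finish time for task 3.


LF(activity 3) = deadline - sum of successor durations
Successors: activities 4 through 4 with durations [10]
Sum of successor durations = 10
LF = 30 - 10 = 20

20


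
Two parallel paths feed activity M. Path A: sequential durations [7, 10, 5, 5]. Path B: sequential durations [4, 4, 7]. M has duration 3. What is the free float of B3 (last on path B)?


ES(B3) = sum of predecessors on chain B = 8
EF(B3) = ES + duration = 8 + 7 = 15
Successor of B3 is M. ES(M) = max(sum(A), sum(B)) = max(27, 15) = 27
Free float = ES(successor) - EF(current) = 27 - 15 = 12

12


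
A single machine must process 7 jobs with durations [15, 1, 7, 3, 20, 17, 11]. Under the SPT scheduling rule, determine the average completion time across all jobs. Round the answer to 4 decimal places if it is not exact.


Sort jobs by processing time (SPT order): [1, 3, 7, 11, 15, 17, 20]
Compute completion times sequentially:
  Job 1: processing = 1, completes at 1
  Job 2: processing = 3, completes at 4
  Job 3: processing = 7, completes at 11
  Job 4: processing = 11, completes at 22
  Job 5: processing = 15, completes at 37
  Job 6: processing = 17, completes at 54
  Job 7: processing = 20, completes at 74
Sum of completion times = 203
Average completion time = 203/7 = 29.0

29.0


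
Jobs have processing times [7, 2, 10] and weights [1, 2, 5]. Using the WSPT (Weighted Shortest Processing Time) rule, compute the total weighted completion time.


Compute p/w ratios and sort ascending (WSPT): [(2, 2), (10, 5), (7, 1)]
Compute weighted completion times:
  Job (p=2,w=2): C=2, w*C=2*2=4
  Job (p=10,w=5): C=12, w*C=5*12=60
  Job (p=7,w=1): C=19, w*C=1*19=19
Total weighted completion time = 83

83


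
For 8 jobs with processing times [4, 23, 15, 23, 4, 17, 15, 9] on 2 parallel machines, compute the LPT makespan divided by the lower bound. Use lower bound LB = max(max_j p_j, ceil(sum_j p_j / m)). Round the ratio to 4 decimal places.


LPT order: [23, 23, 17, 15, 15, 9, 4, 4]
Machine loads after assignment: [57, 53]
LPT makespan = 57
Lower bound = max(max_job, ceil(total/2)) = max(23, 55) = 55
Ratio = 57 / 55 = 1.0364

1.0364


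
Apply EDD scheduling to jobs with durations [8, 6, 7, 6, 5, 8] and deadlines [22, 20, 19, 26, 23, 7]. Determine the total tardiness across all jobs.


Sort by due date (EDD order): [(8, 7), (7, 19), (6, 20), (8, 22), (5, 23), (6, 26)]
Compute completion times and tardiness:
  Job 1: p=8, d=7, C=8, tardiness=max(0,8-7)=1
  Job 2: p=7, d=19, C=15, tardiness=max(0,15-19)=0
  Job 3: p=6, d=20, C=21, tardiness=max(0,21-20)=1
  Job 4: p=8, d=22, C=29, tardiness=max(0,29-22)=7
  Job 5: p=5, d=23, C=34, tardiness=max(0,34-23)=11
  Job 6: p=6, d=26, C=40, tardiness=max(0,40-26)=14
Total tardiness = 34

34


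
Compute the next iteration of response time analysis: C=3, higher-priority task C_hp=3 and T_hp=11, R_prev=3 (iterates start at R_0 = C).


R_next = C + ceil(R_prev / T_hp) * C_hp
ceil(3 / 11) = ceil(0.2727) = 1
Interference = 1 * 3 = 3
R_next = 3 + 3 = 6

6


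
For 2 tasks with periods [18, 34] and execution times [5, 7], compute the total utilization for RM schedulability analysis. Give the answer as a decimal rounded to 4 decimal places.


Compute individual utilizations (exact fractions):
  Task 1: C/T = 5/18 (approx. 0.2778)
  Task 2: C/T = 7/34 (approx. 0.2059)
Total utilization U = 5/18 + 7/34 = 74/153
Rounded to 4 decimal places: U = 0.4837
RM (Liu & Layland) bound for 2 tasks = 0.828427; compare with U = 74/153 (approx. 0.483660)
U <= bound, so schedulable by RM sufficient condition.

0.4837


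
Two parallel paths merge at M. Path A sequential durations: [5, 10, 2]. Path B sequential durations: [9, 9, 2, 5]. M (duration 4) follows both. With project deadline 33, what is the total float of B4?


Forward pass: ES(B4) = sum of predecessors on chain B = 20
EF = ES + duration = 20 + 5 = 25
Backward pass: LF(M) = deadline = 33; LS(M) = 33 - 4 = 29
LF(B4) = LS(M) - sum(successors on chain B) = 29 - 0 = 29
LS = LF - duration = 29 - 5 = 24
Total float = LS - ES = 24 - 20 = 4

4


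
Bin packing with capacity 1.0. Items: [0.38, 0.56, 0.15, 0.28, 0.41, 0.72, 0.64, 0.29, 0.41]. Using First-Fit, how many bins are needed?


Place items sequentially using First-Fit:
  Item 0.38 -> new Bin 1
  Item 0.56 -> Bin 1 (now 0.94)
  Item 0.15 -> new Bin 2
  Item 0.28 -> Bin 2 (now 0.43)
  Item 0.41 -> Bin 2 (now 0.84)
  Item 0.72 -> new Bin 3
  Item 0.64 -> new Bin 4
  Item 0.29 -> Bin 4 (now 0.93)
  Item 0.41 -> new Bin 5
Total bins used = 5

5


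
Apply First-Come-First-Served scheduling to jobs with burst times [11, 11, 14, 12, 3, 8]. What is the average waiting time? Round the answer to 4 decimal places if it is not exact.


FCFS order (as given): [11, 11, 14, 12, 3, 8]
Waiting times:
  Job 1: wait = 0
  Job 2: wait = 11
  Job 3: wait = 22
  Job 4: wait = 36
  Job 5: wait = 48
  Job 6: wait = 51
Sum of waiting times = 168
Average waiting time = 168/6 = 28.0

28.0


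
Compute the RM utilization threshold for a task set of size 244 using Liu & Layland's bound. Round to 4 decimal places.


Compute 2^(1/244) = 1.0028448059
Subtract 1: 1.0028448059 - 1 = 0.0028448059
Multiply by n: 244 * 0.0028448059 = 0.6941326396
Round to 4 dp: 0.6941

0.6941


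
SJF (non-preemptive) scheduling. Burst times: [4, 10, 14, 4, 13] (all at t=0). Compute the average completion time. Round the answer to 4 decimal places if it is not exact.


SJF order (ascending): [4, 4, 10, 13, 14]
Completion times:
  Job 1: burst=4, C=4
  Job 2: burst=4, C=8
  Job 3: burst=10, C=18
  Job 4: burst=13, C=31
  Job 5: burst=14, C=45
Average completion = 106/5 = 21.2

21.2
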